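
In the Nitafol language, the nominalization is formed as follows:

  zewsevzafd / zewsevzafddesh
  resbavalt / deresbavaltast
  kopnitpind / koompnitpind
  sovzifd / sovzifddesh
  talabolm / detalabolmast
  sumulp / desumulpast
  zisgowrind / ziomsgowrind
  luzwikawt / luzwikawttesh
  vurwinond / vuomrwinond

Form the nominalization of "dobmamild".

zisgowrind and sovzifd both end in -d yet inflect differently (ziomsgowrind, sovzifddesh), so the final letter is not what conditions the rule; the second-to-last letter is.
"dobmamild" has second-to-last letter 'l'. The stems whose second-to-last letter is 'l' (talabolm → detalabolmast, sumulp → desumulpast, resbavalt → deresbavaltast) add de- … -ast around the stem.
The other patterns: stems whose second-to-last letter is 'n' insert -om- after the first vowel; stems whose second-to-last letter is 'f' or 'w' double the final consonant and add -esh.
So dobmamild → dedobmamildast.

dedobmamildast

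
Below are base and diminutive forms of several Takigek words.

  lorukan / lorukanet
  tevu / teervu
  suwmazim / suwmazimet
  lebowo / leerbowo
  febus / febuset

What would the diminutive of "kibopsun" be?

kibopsunet

febus and tevu both have last vowel 'u' yet inflect differently (febuset, teervu), so the last vowel is not what conditions the rule; whether the stem ends in a vowel or a consonant is.
"kibopsun" ends in a consonant. The stems ending in a consonant (suwmazim → suwmazimet, febus → febuset, lorukan → lorukanet) add -et.
So kibopsun → kibopsunet.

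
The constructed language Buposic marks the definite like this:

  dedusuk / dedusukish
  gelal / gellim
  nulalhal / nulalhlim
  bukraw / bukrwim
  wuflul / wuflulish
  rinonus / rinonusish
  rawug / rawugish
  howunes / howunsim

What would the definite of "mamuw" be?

mamuwish

rinonus and howunes both end in -s yet inflect differently (rinonusish, howunsim), so the final letter is not what conditions the rule; the last vowel is.
"mamuw" has last vowel 'u'. The stems whose last vowel is 'u' (dedusuk → dedusukish, wuflul → wuflulish, rawug → rawugish) add -ish.
The other pattern: stems whose last vowel is 'a' or 'e' delete the last vowel and add -im.
So mamuw → mamuwish.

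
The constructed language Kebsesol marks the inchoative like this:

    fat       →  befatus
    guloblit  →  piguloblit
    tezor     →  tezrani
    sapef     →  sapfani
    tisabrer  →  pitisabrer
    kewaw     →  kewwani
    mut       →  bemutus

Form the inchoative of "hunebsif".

pihunebsif

tezor and tisabrer both end in -r yet inflect differently (tezrani, pitisabrer), so the final letter is not what conditions the rule; the number of vowels is.
"hunebsif" has 3 vowels. The stems with 3 vowels (tisabrer → pitisabrer, guloblit → piguloblit) add the prefix pi-.
The other patterns: stems with 1 vowel add be- … -us around the stem; stems with 2 vowels delete the last vowel and add -ani.
So hunebsif → pihunebsif.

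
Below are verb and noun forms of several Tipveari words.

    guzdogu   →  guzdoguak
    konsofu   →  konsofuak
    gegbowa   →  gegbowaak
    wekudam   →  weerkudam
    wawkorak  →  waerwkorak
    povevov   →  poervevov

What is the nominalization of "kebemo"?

kebemoak

gegbowa and wekudam both have last vowel 'a' yet inflect differently (gegbowaak, weerkudam), so the last vowel is not what conditions the rule; whether the stem ends in a vowel or a consonant is.
"kebemo" ends in a vowel. The stems ending in a vowel (guzdogu → guzdoguak, konsofu → konsofuak, gegbowa → gegbowaak) add -ak.
So kebemo → kebemoak.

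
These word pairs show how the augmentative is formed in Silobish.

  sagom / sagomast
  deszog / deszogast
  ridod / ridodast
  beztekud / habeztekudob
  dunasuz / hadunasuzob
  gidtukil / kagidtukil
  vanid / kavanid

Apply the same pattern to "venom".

ridod and beztekud both end in -d yet inflect differently (ridodast, habeztekudob), so the final letter is not what conditions the rule; the last vowel is.
"venom" has last vowel 'o'. The stems whose last vowel is 'o' (sagom → sagomast, deszog → deszogast, ridod → ridodast) add -ast.
The other patterns: stems whose last vowel is 'u' add ha- … -ob around the stem; stems whose last vowel is 'i' add the prefix ka-.
So venom → venomast.

venomast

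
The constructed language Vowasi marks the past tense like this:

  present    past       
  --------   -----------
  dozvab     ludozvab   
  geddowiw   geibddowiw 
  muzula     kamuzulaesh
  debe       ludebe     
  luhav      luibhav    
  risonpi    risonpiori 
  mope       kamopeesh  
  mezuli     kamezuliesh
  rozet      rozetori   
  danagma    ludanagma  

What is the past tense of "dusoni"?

ludusoni

debe and mope both end in -e yet inflect differently (ludebe, kamopeesh), so the final letter is not what conditions the rule; the first letter is.
"dusoni" begins with d-. The stems beginning with d- (dozvab → ludozvab, debe → ludebe, danagma → ludanagma) add the prefix lu-.
The other patterns: stems beginning with r- add -ori; stems beginning with m- add ka- … -esh around the stem; stems beginning with g- or l- insert -ib- after the first vowel.
So dusoni → ludusoni.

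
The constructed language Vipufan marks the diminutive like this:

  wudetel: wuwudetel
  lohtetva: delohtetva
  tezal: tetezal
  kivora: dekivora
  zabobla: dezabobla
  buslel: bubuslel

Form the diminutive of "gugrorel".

gugugrorel

zabobla and tezal both have last vowel 'a' yet inflect differently (dezabobla, tetezal), so the last vowel is not what conditions the rule; the final letter is.
"gugrorel" ends in -l. The stems ending in -l (wudetel → wuwudetel, buslel → bubuslel, tezal → tetezal) repeat the first consonant+vowel as a prefix.
The other pattern: stems ending in -a add the prefix de-.
So gugrorel → gugugrorel.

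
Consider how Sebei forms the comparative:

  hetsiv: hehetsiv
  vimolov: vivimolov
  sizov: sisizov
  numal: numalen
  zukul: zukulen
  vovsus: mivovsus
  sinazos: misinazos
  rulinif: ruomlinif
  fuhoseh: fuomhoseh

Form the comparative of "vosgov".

"vosgov" ends in -v. The stems ending in -v (hetsiv → hehetsiv, vimolov → vivimolov, sizov → sisizov) repeat the first consonant+vowel as a prefix.
The other patterns: stems ending in -l add -en; stems ending in -s add the prefix mi-; stems ending in -f or -h insert -om- after the first vowel.
So vosgov → vovosgov.

vovosgov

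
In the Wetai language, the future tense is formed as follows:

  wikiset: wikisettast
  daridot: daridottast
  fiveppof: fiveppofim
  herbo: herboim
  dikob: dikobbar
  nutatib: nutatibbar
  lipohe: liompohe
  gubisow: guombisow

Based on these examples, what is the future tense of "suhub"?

daridot and fiveppof both have last vowel 'o' yet inflect differently (daridottast, fiveppofim), so the last vowel is not what conditions the rule; the final letter is.
"suhub" ends in -b. The stems ending in -b (dikob → dikobbar, nutatib → nutatibbar) double the final consonant and add -ar.
The other patterns: stems ending in -t double the final consonant and add -ast; stems ending in -f or -o add -im; stems ending in -e or -w insert -om- after the first vowel.
So suhub → suhubbar.

suhubbar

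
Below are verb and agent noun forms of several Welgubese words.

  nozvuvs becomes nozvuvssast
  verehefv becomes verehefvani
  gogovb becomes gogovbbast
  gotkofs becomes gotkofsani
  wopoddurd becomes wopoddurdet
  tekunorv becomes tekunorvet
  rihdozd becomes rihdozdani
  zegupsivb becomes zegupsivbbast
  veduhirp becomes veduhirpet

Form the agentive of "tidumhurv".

tidumhurvet

wopoddurd and rihdozd both end in -d yet inflect differently (wopoddurdet, rihdozdani), so the final letter is not what conditions the rule; the second-to-last letter is.
"tidumhurv" has second-to-last letter 'r'. The stems whose second-to-last letter is 'r' (veduhirp → veduhirpet, tekunorv → tekunorvet, wopoddurd → wopoddurdet) add -et.
So tidumhurv → tidumhurvet.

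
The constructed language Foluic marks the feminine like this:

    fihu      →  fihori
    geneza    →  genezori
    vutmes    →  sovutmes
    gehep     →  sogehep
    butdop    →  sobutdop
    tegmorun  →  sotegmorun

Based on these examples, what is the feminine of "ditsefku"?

"ditsefku" ends in a vowel. The stems ending in a vowel (fihu → fihori, geneza → genezori) drop the final letter and add -ori.
So ditsefku → ditsefkori.

ditsefkori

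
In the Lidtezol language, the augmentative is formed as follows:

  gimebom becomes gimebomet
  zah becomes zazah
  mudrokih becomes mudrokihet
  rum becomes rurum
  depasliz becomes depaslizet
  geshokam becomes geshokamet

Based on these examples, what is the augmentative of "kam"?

kakam

"kam" has 1 vowel. The stems with 1 vowel (rum → rurum, zah → zazah) repeat the first consonant+vowel as a prefix.
The other pattern: stems with 3 vowels add -et.
So kam → kakam.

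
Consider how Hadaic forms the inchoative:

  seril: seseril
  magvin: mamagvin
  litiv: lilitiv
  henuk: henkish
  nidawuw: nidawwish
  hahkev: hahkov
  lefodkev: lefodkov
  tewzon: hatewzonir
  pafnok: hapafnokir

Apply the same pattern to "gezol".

hagezolir

litiv and hahkev both end in -v yet inflect differently (lilitiv, hahkov), so the final letter is not what conditions the rule; the last vowel is.
"gezol" has last vowel 'o'. The stems whose last vowel is 'o' (tewzon → hatewzonir, pafnok → hapafnokir) add ha- … -ir around the stem.
The other patterns: stems whose last vowel is 'i' repeat the first consonant+vowel as a prefix; stems whose last vowel is 'u' delete the last vowel and add -ish; stems whose last vowel is 'e' change the last vowel to 'o'.
So gezol → hagezolir.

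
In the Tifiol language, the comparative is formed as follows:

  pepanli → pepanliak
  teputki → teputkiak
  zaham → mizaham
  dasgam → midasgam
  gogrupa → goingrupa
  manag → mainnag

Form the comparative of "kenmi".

zaham and gogrupa both have last vowel 'a' yet inflect differently (mizaham, goingrupa), so the last vowel is not what conditions the rule; the final letter is.
"kenmi" ends in -i. The stems ending in -i (pepanli → pepanliak, teputki → teputkiak) add -ak.
The other patterns: stems ending in -m add the prefix mi-; stems ending in -a or -g insert -in- after the first vowel.
So kenmi → kenmiak.

kenmiak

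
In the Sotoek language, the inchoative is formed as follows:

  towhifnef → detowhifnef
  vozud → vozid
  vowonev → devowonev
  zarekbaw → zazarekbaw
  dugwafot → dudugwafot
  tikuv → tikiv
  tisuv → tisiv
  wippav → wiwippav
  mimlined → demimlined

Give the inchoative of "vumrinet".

devumrinet

"vumrinet" has last vowel 'e'. The stems whose last vowel is 'e' (mimlined → demimlined, towhifnef → detowhifnef, vowonev → devowonev) add the prefix de-.
So vumrinet → devumrinet.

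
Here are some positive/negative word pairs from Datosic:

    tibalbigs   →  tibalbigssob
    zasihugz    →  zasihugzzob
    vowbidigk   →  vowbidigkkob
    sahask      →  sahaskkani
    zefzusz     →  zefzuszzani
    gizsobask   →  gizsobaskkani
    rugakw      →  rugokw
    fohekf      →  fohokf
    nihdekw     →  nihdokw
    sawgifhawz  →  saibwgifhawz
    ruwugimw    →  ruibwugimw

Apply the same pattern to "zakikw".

zakokw

vowbidigk and sahask both end in -k yet inflect differently (vowbidigkkob, sahaskkani), so the final letter is not what conditions the rule; the second-to-last letter is.
"zakikw" has second-to-last letter 'k'. The stems whose second-to-last letter is 'k' (rugakw → rugokw, fohekf → fohokf, nihdekw → nihdokw) change the last vowel to 'o'.
The other patterns: stems whose second-to-last letter is 'g' double the final consonant and add -ob; stems whose second-to-last letter is 's' double the final consonant and add -ani; stems whose second-to-last letter is 'm' or 'w' insert -ib- after the first vowel.
So zakikw → zakokw.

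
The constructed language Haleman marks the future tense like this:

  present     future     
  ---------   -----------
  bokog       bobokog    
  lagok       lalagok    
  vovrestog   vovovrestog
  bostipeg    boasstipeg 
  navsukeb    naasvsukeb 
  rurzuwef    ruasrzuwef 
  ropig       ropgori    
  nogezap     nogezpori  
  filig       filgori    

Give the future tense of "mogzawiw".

bokog and bostipeg both end in -g yet inflect differently (bobokog, boasstipeg), so the final letter is not what conditions the rule; the last vowel is.
"mogzawiw" has last vowel 'i'. The stems whose last vowel is 'i' (ropig → ropgori, filig → filgori) delete the last vowel and add -ori.
So mogzawiw → mogzawwori.

mogzawwori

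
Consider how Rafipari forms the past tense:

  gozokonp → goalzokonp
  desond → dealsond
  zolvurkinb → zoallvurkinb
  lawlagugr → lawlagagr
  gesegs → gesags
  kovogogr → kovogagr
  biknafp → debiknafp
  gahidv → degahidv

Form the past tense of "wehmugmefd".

gozokonp and biknafp both end in -p yet inflect differently (goalzokonp, debiknafp), so the final letter is not what conditions the rule; the second-to-last letter is.
"wehmugmefd" has second-to-last letter 'f'. The one such stem in the data (biknafp → debiknafp) adds the prefix de-, so the same rule applies.
So wehmugmefd → dewehmugmefd.

dewehmugmefd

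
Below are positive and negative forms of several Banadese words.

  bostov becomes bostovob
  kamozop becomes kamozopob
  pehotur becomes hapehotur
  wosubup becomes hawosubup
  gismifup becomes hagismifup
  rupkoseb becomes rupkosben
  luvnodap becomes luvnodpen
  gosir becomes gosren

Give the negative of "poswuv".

haposwuv

kamozop and wosubup both end in -p yet inflect differently (kamozopob, hawosubup), so the final letter is not what conditions the rule; the last vowel is.
"poswuv" has last vowel 'u'. The stems whose last vowel is 'u' (pehotur → hapehotur, wosubup → hawosubup, gismifup → hagismifup) add the prefix ha-.
The other patterns: stems whose last vowel is 'o' add -ob; stems whose last vowel is 'a', 'e' or 'i' delete the last vowel and add -en.
So poswuv → haposwuv.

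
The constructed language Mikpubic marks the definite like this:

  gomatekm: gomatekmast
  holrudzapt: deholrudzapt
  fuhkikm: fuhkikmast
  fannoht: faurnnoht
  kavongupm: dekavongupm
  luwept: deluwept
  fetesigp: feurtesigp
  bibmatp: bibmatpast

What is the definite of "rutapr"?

derutapr

"rutapr" has second-to-last letter 'p'. The stems whose second-to-last letter is 'p' (kavongupm → dekavongupm, luwept → deluwept, holrudzapt → deholrudzapt) add the prefix de-.
The other patterns: stems whose second-to-last letter is 'g' or 'h' insert -ur- after the first vowel; stems whose second-to-last letter is 'k' or 't' add -ast.
So rutapr → derutapr.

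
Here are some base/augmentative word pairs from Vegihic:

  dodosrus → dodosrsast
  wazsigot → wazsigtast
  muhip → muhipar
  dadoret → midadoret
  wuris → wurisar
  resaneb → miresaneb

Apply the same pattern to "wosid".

dadoret and wazsigot both end in -t yet inflect differently (midadoret, wazsigtast), so the final letter is not what conditions the rule; the last vowel is.
"wosid" has last vowel 'i'. The stems whose last vowel is 'i' (wuris → wurisar, muhip → muhipar) add -ar.
The other patterns: stems whose last vowel is 'e' add the prefix mi-; stems whose last vowel is 'o' or 'u' delete the last vowel and add -ast.
So wosid → wosidar.

wosidar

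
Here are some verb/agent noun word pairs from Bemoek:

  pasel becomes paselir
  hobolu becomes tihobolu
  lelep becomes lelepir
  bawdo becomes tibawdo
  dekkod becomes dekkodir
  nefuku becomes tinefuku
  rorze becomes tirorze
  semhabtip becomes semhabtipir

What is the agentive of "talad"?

taladir

bawdo and dekkod both have last vowel 'o' yet inflect differently (tibawdo, dekkodir), so the last vowel is not what conditions the rule; whether the stem ends in a vowel or a consonant is.
"talad" ends in a consonant. The stems ending in a consonant (dekkod → dekkodir, lelep → lelepir, semhabtip → semhabtipir) add -ir.
The other pattern: stems ending in a vowel add the prefix ti-.
So talad → taladir.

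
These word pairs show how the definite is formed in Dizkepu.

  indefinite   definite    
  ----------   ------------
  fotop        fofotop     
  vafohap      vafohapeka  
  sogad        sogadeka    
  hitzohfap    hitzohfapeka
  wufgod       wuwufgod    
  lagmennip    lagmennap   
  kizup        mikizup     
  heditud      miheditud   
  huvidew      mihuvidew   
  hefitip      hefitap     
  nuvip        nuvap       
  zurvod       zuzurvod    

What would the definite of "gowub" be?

"gowub" has last vowel 'u'. The stems whose last vowel is 'u' (heditud → miheditud, kizup → mikizup) add the prefix mi-.
So gowub → migowub.

migowub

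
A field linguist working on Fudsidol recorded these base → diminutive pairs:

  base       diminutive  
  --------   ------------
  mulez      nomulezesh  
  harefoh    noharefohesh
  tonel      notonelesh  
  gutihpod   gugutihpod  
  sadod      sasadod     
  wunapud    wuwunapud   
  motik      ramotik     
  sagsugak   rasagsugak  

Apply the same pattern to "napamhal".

gutihpod and harefoh both have last vowel 'o' yet inflect differently (gugutihpod, noharefohesh), so the last vowel is not what conditions the rule; the final letter is.
"napamhal" ends in -l. The one such stem in the data (tonel → notonelesh) adds no- … -esh around the stem, so the same rule applies.
So napamhal → nonapamhalesh.

nonapamhalesh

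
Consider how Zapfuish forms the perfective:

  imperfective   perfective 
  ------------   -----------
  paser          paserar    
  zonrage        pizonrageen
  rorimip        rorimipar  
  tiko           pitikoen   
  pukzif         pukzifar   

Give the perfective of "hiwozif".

hiwozifar

paser and zonrage both have last vowel 'e' yet inflect differently (paserar, pizonrageen), so the last vowel is not what conditions the rule; whether the stem ends in a vowel or a consonant is.
"hiwozif" ends in a consonant. The stems ending in a consonant (rorimip → rorimipar, pukzif → pukzifar, paser → paserar) add -ar.
So hiwozif → hiwozifar.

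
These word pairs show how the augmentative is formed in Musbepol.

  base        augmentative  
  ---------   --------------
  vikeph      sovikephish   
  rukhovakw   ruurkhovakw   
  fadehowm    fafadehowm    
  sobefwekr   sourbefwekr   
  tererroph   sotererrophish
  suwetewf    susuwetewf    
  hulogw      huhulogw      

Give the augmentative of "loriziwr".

loloriziwr

"loriziwr" has second-to-last letter 'w'. The stems whose second-to-last letter is 'w' (fadehowm → fafadehowm, suwetewf → susuwetewf) repeat the first consonant+vowel as a prefix.
So loriziwr → loloriziwr.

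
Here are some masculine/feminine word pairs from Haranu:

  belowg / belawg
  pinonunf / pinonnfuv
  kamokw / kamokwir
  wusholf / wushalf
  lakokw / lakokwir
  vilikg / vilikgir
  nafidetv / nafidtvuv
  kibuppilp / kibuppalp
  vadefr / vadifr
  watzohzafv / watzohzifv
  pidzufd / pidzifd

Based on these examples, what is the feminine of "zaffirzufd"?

zaffirzifd

belowg and vilikg both end in -g yet inflect differently (belawg, vilikgir), so the final letter is not what conditions the rule; the second-to-last letter is.
"zaffirzufd" has second-to-last letter 'f'. The stems whose second-to-last letter is 'f' (watzohzafv → watzohzifv, pidzufd → pidzifd, vadefr → vadifr) change the last vowel to 'i'.
So zaffirzufd → zaffirzifd.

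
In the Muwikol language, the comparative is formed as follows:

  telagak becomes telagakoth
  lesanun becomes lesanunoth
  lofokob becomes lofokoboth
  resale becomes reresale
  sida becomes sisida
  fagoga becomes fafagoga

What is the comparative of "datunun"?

telagak and sida both have last vowel 'a' yet inflect differently (telagakoth, sisida), so the last vowel is not what conditions the rule; whether the stem ends in a vowel or a consonant is.
"datunun" ends in a consonant. The stems ending in a consonant (telagak → telagakoth, lesanun → lesanunoth, lofokob → lofokoboth) add -oth.
So datunun → datununoth.

datununoth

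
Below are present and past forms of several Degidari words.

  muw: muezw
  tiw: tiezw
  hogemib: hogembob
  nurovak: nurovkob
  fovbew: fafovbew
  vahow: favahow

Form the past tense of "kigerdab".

kigerdbob

muw and fovbew both end in -w yet inflect differently (muezw, fafovbew), so the final letter is not what conditions the rule; the number of vowels is.
"kigerdab" has 3 vowels. The stems with 3 vowels (hogemib → hogembob, nurovak → nurovkob) delete the last vowel and add -ob.
The other patterns: stems with 1 vowel insert -ez- after the first vowel; stems with 2 vowels add the prefix fa-.
So kigerdab → kigerdbob.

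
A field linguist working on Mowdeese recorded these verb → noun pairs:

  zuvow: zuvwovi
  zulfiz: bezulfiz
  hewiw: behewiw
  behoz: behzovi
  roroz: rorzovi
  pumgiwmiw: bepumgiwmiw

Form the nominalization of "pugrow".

pugrwovi

"pugrow" has last vowel 'o'. The stems whose last vowel is 'o' (zuvow → zuvwovi, behoz → behzovi, roroz → rorzovi) delete the last vowel and add -ovi.
So pugrow → pugrwovi.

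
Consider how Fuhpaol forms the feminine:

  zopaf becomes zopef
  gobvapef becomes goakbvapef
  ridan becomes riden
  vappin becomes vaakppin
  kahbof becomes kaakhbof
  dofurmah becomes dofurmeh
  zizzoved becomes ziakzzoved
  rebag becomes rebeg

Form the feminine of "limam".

zopaf and kahbof both end in -f yet inflect differently (zopef, kaakhbof), so the final letter is not what conditions the rule; the last vowel is.
"limam" has last vowel 'a'. The stems whose last vowel is 'a' (rebag → rebeg, dofurmah → dofurmeh, zopaf → zopef) change the last vowel to 'e'.
So limam → limem.

limem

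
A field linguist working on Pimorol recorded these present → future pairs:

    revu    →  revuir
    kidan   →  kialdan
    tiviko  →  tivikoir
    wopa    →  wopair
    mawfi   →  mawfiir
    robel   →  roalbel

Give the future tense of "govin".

"govin" ends in a consonant. The stems ending in a consonant (robel → roalbel, kidan → kialdan) insert -al- after the first vowel.
So govin → goalvin.

goalvin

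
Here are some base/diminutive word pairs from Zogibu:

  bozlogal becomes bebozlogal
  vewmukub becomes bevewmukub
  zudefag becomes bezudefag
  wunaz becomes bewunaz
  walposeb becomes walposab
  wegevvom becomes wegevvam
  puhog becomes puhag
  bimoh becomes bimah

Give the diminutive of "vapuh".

bevapuh

vewmukub and walposeb both end in -b yet inflect differently (bevewmukub, walposab), so the final letter is not what conditions the rule; the last vowel is.
"vapuh" has last vowel 'u'. The one such stem in the data (vewmukub → bevewmukub) adds the prefix be-, so the same rule applies.
The other pattern: stems whose last vowel is 'e' or 'o' change the last vowel to 'a'.
So vapuh → bevapuh.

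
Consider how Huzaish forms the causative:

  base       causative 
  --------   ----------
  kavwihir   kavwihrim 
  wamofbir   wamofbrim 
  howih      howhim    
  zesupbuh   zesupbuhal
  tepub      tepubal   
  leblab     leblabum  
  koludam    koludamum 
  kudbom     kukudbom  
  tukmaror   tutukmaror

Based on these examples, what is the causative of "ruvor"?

ruruvor

howih and zesupbuh both end in -h yet inflect differently (howhim, zesupbuhal), so the final letter is not what conditions the rule; the last vowel is.
"ruvor" has last vowel 'o'. The stems whose last vowel is 'o' (kudbom → kukudbom, tukmaror → tutukmaror) repeat the first consonant+vowel as a prefix.
So ruvor → ruruvor.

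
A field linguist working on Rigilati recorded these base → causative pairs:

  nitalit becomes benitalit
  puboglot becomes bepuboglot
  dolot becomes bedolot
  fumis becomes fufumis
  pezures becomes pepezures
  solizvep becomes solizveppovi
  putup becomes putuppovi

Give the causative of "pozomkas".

nitalit and fumis both have last vowel 'i' yet inflect differently (benitalit, fufumis), so the last vowel is not what conditions the rule; the final letter is.
"pozomkas" ends in -s. The stems ending in -s (fumis → fufumis, pezures → pepezures) repeat the first consonant+vowel as a prefix.
The other patterns: stems ending in -t add the prefix be-; stems ending in -p double the final consonant and add -ovi.
So pozomkas → popozomkas.

popozomkas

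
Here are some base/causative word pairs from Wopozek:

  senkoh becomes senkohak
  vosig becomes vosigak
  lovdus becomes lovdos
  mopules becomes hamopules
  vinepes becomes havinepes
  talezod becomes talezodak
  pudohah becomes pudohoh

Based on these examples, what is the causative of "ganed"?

senkoh and pudohah both end in -h yet inflect differently (senkohak, pudohoh), so the final letter is not what conditions the rule; the last vowel is.
"ganed" has last vowel 'e'. The stems whose last vowel is 'e' (vinepes → havinepes, mopules → hamopules) add the prefix ha-.
The other patterns: stems whose last vowel is 'i' or 'o' add -ak; stems whose last vowel is 'a' or 'u' change the last vowel to 'o'.
So ganed → haganed.

haganed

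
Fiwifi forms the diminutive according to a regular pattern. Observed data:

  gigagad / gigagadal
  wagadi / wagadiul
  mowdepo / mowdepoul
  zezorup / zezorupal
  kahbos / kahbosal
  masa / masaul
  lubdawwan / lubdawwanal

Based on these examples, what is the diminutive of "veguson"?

vegusonal

masa and lubdawwan both have last vowel 'a' yet inflect differently (masaul, lubdawwanal), so the last vowel is not what conditions the rule; whether the stem ends in a vowel or a consonant is.
"veguson" ends in a consonant. The stems ending in a consonant (lubdawwan → lubdawwanal, gigagad → gigagadal, kahbos → kahbosal) add -al.
So veguson → vegusonal.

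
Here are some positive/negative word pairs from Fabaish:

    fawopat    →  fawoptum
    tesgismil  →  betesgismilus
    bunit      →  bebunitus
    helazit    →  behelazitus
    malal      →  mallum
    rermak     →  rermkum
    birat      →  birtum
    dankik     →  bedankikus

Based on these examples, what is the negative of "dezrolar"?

dezrolrum

"dezrolar" has last vowel 'a'. The stems whose last vowel is 'a' (birat → birtum, fawopat → fawoptum, rermak → rermkum) delete the last vowel and add -um.
So dezrolar → dezrolrum.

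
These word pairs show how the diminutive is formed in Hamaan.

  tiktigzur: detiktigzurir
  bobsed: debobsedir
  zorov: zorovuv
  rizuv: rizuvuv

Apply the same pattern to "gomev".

gomevuv

rizuv and tiktigzur both have last vowel 'u' yet inflect differently (rizuvuv, detiktigzurir), so the last vowel is not what conditions the rule; the final letter is.
"gomev" ends in -v. The stems ending in -v (rizuv → rizuvuv, zorov → zorovuv) add -uv.
The other pattern: stems ending in -d or -r add de- … -ir around the stem.
So gomev → gomevuv.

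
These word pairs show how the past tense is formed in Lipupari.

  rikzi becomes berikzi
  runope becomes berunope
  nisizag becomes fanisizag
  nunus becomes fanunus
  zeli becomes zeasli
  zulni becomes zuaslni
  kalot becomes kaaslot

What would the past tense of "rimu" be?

berimu

rikzi and zeli both end in -i yet inflect differently (berikzi, zeasli), so the final letter is not what conditions the rule; the first letter is.
"rimu" begins with r-. The stems beginning with r- (rikzi → berikzi, runope → berunope) add the prefix be-.
So rimu → berimu.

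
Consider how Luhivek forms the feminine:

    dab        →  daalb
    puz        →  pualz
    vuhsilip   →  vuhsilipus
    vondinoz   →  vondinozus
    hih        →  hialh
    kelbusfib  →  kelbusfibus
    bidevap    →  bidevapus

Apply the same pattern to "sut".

sualt

"sut" has 1 vowel. The stems with 1 vowel (dab → daalb, hih → hialh, puz → pualz) insert -al- after the first vowel.
The other pattern: stems with 3 vowels add -us.
So sut → sualt.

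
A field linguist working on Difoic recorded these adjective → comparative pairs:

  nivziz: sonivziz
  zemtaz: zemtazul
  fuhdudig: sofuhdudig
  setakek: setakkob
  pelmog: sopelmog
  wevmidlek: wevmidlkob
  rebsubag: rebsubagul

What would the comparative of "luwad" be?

rebsubag and pelmog both end in -g yet inflect differently (rebsubagul, sopelmog), so the final letter is not what conditions the rule; the last vowel is.
"luwad" has last vowel 'a'. The stems whose last vowel is 'a' (rebsubag → rebsubagul, zemtaz → zemtazul) add -ul.
So luwad → luwadul.

luwadul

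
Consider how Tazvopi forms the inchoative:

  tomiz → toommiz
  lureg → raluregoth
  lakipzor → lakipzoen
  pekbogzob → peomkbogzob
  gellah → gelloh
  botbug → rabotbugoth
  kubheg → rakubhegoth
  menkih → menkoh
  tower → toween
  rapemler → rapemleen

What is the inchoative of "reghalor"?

reghaloen

tower and lureg both have last vowel 'e' yet inflect differently (toween, raluregoth), so the last vowel is not what conditions the rule; the final letter is.
"reghalor" ends in -r. The stems ending in -r (tower → toween, lakipzor → lakipzoen, rapemler → rapemleen) drop the final letter and add -en.
So reghalor → reghaloen.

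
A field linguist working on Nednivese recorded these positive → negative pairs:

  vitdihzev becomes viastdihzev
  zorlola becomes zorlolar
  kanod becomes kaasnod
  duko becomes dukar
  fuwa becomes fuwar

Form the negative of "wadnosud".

kanod and duko both have last vowel 'o' yet inflect differently (kaasnod, dukar), so the last vowel is not what conditions the rule; whether the stem ends in a vowel or a consonant is.
"wadnosud" ends in a consonant. The stems ending in a consonant (vitdihzev → viastdihzev, kanod → kaasnod) insert -as- after the first vowel.
The other pattern: stems ending in a vowel drop the final letter and add -ar.
So wadnosud → waasdnosud.

waasdnosud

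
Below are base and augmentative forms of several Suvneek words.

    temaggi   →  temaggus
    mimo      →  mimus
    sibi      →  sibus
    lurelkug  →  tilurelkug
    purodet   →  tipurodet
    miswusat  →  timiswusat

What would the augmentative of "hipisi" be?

hipisus

mimo and miswusat both begin with m- yet inflect differently (mimus, timiswusat), so the first letter is not what conditions the rule; whether the stem ends in a vowel or a consonant is.
"hipisi" ends in a vowel. The stems ending in a vowel (temaggi → temaggus, mimo → mimus, sibi → sibus) drop the final letter and add -us.
The other pattern: stems ending in a consonant add the prefix ti-.
So hipisi → hipisus.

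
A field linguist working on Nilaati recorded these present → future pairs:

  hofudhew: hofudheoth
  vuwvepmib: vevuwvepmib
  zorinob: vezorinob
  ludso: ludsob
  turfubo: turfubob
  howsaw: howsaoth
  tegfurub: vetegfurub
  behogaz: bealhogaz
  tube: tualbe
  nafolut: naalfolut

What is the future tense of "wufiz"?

"wufiz" ends in -z. The one such stem in the data (behogaz → bealhogaz) inserts -al- after the first vowel (as do tube, nafolut), so the same rule applies.
So wufiz → wualfiz.

wualfiz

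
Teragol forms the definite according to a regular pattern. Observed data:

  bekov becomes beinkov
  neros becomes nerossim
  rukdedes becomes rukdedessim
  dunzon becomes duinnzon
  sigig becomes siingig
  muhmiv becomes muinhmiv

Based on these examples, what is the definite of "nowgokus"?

nowgokussim

"nowgokus" ends in -s. The stems ending in -s (rukdedes → rukdedessim, neros → nerossim) double the final consonant and add -im.
The other pattern: stems ending in -g, -n or -v insert -in- after the first vowel.
So nowgokus → nowgokussim.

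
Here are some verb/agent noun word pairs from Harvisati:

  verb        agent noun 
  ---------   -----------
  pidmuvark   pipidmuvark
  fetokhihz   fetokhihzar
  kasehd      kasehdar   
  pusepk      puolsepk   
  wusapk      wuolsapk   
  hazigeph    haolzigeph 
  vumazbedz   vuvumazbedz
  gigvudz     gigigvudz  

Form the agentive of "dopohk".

dopohkar

"dopohk" has second-to-last letter 'h'. The stems whose second-to-last letter is 'h' (fetokhihz → fetokhihzar, kasehd → kasehdar) add -ar.
The other patterns: stems whose second-to-last letter is 'd' or 'r' repeat the first consonant+vowel as a prefix; stems whose second-to-last letter is 'p' insert -ol- after the first vowel.
So dopohk → dopohkar.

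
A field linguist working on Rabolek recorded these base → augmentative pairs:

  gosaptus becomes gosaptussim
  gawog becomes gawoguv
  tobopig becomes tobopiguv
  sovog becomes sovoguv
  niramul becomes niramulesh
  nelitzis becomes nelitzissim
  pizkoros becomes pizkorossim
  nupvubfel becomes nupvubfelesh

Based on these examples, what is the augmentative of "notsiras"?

niramul and gosaptus both have last vowel 'u' yet inflect differently (niramulesh, gosaptussim), so the last vowel is not what conditions the rule; the final letter is.
"notsiras" ends in -s. The stems ending in -s (gosaptus → gosaptussim, pizkoros → pizkorossim, nelitzis → nelitzissim) double the final consonant and add -im.
The other patterns: stems ending in -l add -esh; stems ending in -g add -uv.
So notsiras → notsirassim.

notsirassim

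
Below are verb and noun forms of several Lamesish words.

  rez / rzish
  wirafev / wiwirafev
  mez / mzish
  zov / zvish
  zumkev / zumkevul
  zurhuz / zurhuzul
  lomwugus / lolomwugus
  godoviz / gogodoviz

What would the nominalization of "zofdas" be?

zofdasul

"zofdas" has 2 vowels. The stems with 2 vowels (zurhuz → zurhuzul, zumkev → zumkevul) add -ul.
The other patterns: stems with 1 vowel delete the last vowel and add -ish; stems with 3 vowels repeat the first consonant+vowel as a prefix.
So zofdas → zofdasul.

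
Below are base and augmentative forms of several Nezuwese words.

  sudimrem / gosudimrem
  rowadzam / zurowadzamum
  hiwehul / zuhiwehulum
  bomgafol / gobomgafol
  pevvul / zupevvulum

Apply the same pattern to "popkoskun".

zupopkoskunum

"popkoskun" has last vowel 'u'. The stems whose last vowel is 'u' (pevvul → zupevvulum, hiwehul → zuhiwehulum) add zu- … -um around the stem.
So popkoskun → zupopkoskunum.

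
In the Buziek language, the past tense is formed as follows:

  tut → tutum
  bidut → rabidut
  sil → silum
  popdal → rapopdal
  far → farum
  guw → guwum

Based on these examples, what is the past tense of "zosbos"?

razosbos

popdal and sil both end in -l yet inflect differently (rapopdal, silum), so the final letter is not what conditions the rule; the number of vowels is.
"zosbos" has 2 vowels. The stems with 2 vowels (popdal → rapopdal, bidut → rabidut) add the prefix ra-.
So zosbos → razosbos.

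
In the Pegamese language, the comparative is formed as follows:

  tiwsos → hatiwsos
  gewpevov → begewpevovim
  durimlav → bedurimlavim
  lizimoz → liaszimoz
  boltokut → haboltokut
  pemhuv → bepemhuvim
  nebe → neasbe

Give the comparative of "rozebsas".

pemhuv and boltokut both have last vowel 'u' yet inflect differently (bepemhuvim, haboltokut), so the last vowel is not what conditions the rule; the final letter is.
"rozebsas" ends in -s. The one such stem in the data (tiwsos → hatiwsos) adds the prefix ha-, so the same rule applies.
The other patterns: stems ending in -v add be- … -im around the stem; stems ending in -e or -z insert -as- after the first vowel.
So rozebsas → harozebsas.

harozebsas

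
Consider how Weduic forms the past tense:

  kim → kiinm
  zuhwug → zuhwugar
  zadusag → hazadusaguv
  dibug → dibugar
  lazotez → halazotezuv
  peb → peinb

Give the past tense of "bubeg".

bubegar

zuhwug and zadusag both end in -g yet inflect differently (zuhwugar, hazadusaguv), so the final letter is not what conditions the rule; the number of vowels is.
"bubeg" has 2 vowels. The stems with 2 vowels (zuhwug → zuhwugar, dibug → dibugar) add -ar.
The other patterns: stems with 1 vowel insert -in- after the first vowel; stems with 3 vowels add ha- … -uv around the stem.
So bubeg → bubegar.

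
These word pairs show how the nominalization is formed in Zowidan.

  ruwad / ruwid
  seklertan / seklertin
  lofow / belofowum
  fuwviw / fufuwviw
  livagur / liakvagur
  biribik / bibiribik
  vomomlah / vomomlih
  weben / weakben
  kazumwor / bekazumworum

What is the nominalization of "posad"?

posid

fuwviw and lofow both end in -w yet inflect differently (fufuwviw, belofowum), so the final letter is not what conditions the rule; the last vowel is.
"posad" has last vowel 'a'. The stems whose last vowel is 'a' (seklertan → seklertin, ruwad → ruwid, vomomlah → vomomlih) change the last vowel to 'i'.
The other patterns: stems whose last vowel is 'i' repeat the first consonant+vowel as a prefix; stems whose last vowel is 'o' add be- … -um around the stem; stems whose last vowel is 'e' or 'u' insert -ak- after the first vowel.
So posad → posid.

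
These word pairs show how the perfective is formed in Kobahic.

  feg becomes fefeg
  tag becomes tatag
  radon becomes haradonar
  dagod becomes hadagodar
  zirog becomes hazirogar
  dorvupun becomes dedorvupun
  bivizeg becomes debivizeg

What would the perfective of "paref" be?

haparefar

feg and zirog both end in -g yet inflect differently (fefeg, hazirogar), so the final letter is not what conditions the rule; the number of vowels is.
"paref" has 2 vowels. The stems with 2 vowels (radon → haradonar, dagod → hadagodar, zirog → hazirogar) add ha- … -ar around the stem.
So paref → haparefar.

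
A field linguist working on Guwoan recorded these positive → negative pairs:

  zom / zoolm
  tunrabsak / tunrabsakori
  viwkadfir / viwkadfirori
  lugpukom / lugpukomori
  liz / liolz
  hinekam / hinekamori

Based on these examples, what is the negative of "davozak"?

zom and lugpukom both end in -m yet inflect differently (zoolm, lugpukomori), so the final letter is not what conditions the rule; the number of vowels is.
"davozak" has 3 vowels. The stems with 3 vowels (lugpukom → lugpukomori, viwkadfir → viwkadfirori, tunrabsak → tunrabsakori) add -ori.
The other pattern: stems with 1 vowel insert -ol- after the first vowel.
So davozak → davozakori.

davozakori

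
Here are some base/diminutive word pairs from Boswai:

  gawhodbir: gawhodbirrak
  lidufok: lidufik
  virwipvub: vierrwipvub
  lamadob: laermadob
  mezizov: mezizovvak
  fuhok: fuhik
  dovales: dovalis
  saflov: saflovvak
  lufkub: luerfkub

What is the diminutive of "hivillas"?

hivillis

fuhok and lamadob both have last vowel 'o' yet inflect differently (fuhik, laermadob), so the last vowel is not what conditions the rule; the final letter is.
"hivillas" ends in -s. The one such stem in the data (dovales → dovalis) changes the last vowel to 'i' (as do fuhok, lidufok), so the same rule applies.
The other patterns: stems ending in -b insert -er- after the first vowel; stems ending in -r or -v double the final consonant and add -ak.
So hivillas → hivillis.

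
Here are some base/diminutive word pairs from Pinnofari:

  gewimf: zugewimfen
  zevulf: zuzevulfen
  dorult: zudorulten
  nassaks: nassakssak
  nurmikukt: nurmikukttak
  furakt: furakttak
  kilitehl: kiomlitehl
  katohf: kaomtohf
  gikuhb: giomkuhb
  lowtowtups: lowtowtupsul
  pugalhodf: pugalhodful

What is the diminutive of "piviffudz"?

dorult and nurmikukt both end in -t yet inflect differently (zudorulten, nurmikukttak), so the final letter is not what conditions the rule; the second-to-last letter is.
"piviffudz" has second-to-last letter 'd'. The one such stem in the data (pugalhodf → pugalhodful) adds -ul, so the same rule applies.
So piviffudz → piviffudzul.

piviffudzul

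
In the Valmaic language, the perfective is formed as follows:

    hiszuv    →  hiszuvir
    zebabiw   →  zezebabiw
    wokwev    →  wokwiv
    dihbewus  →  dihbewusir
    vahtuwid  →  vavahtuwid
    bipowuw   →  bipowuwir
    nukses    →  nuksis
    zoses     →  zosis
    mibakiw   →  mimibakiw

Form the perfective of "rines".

"rines" has last vowel 'e'. The stems whose last vowel is 'e' (wokwev → wokwiv, zoses → zosis, nukses → nuksis) change the last vowel to 'i'.
So rines → rinis.

rinis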